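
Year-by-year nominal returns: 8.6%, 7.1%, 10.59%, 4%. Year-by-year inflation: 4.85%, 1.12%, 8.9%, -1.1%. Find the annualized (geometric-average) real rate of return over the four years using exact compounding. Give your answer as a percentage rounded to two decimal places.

Compound the nominal returns: 1.0860 × 1.0710 × 1.1059 × 1.0400 = 1.33773008.
Compound inflation: 1.0485 × 1.0112 × 1.0890 × 0.9890 = 1.14190419.
Deflate: 1.33773008 / 1.14190419 = 1.17149065.
Annualized real rate = 1.17149065^(1/4) − 1 = 4.0363% → 4.04%.

4.04%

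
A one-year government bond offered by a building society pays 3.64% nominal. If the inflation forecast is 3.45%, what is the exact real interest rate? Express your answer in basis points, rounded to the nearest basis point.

18 basis points

By the Fisher relation, 1 + r = (1 + i)/(1 + π).
1 + r = 1.03640 / 1.03450 = 1.001837
r = 1.001837 − 1 = 0.1837%, i.e. 18 basis points.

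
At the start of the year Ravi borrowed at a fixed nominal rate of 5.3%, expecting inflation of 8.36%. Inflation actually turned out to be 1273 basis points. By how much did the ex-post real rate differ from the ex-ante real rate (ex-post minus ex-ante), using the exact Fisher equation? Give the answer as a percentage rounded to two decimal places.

-3.77%

Ex-ante: (1 + 0.0530)/(1 + 0.0836) − 1 = -2.8239%
Ex-post: (1 + 0.0530)/(1 + 0.1273) − 1 = -6.5910%
Difference (ex-post − ex-ante) = -3.7670% → -3.77%.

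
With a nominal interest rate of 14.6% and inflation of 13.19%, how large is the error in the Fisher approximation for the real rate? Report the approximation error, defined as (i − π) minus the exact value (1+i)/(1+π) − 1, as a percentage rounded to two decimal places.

0.16%

Approximate: r ≈ 14.600% − 13.190% = 1.4100%
Exact: (1 + 0.1460)/(1 + 0.1319) − 1 = 1.2457%
Error = 1.4100% − 1.2457% = 0.1643% → 0.16%.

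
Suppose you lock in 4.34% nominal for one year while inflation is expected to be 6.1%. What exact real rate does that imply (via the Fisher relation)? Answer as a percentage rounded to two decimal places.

By the Fisher relation, 1 + r = (1 + i)/(1 + π).
1 + r = 1.04340 / 1.06100 = 0.983412
r = 0.983412 − 1 = -1.6588%, i.e. -1.66%.

-1.66%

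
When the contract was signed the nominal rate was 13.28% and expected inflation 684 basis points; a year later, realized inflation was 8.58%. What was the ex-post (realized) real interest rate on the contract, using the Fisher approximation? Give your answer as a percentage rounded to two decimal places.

Ex-post: 13.28% − 8.58% = 4.700%
So the realized real rate is 4.70%.

4.70%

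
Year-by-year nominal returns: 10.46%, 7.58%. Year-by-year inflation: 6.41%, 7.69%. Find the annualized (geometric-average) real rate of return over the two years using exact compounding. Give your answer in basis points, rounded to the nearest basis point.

Compound the nominal returns: 1.1046 × 1.0758 = 1.18832868.
Compound inflation: 1.0641 × 1.0769 = 1.14592929.
Deflate: 1.18832868 / 1.14592929 = 1.03700001.
Annualized real rate = 1.03700001^(1/2) − 1 = 1.8332% → 183 basis points.

183 basis points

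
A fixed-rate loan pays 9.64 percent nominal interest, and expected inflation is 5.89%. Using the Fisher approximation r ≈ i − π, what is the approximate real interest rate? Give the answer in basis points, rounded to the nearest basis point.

375 basis points

r ≈ i − π = 9.64% − 5.89% = 375 basis points.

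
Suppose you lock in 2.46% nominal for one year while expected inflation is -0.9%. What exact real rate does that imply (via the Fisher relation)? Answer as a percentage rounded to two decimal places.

By the Fisher relation, 1 + r = (1 + i)/(1 + π).
1 + r = 1.02460 / 0.99100 = 1.033905
r = 1.033905 − 1 = 3.3905%, i.e. 3.39%.

3.39%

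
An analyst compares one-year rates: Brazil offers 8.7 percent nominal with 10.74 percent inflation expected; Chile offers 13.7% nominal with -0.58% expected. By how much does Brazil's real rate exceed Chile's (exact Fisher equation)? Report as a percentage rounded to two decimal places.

Brazil: (1 + 0.0870)/(1 + 0.1074) − 1 = -1.8422%
Chile: (1 + 0.1370)/(1 − 0.0058) − 1 = 14.3633%
Differential = -1.8422% − 14.3633% = -16.2055% → -16.21%.

-16.21%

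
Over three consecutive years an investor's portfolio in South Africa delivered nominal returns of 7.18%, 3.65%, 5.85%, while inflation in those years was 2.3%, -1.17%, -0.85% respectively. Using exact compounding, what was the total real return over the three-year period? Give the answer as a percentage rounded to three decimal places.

17.305%

Nominal growth factor = 1.0718 × 1.0365 × 1.0585 = 1.175910
Price-level growth factor = 1.0230 × 0.9883 × 0.9915 = 1.002437
Real growth factor = 1.175910 / 1.002437 = 1.173051
Total real return = 1.173051 − 1 → 17.305%.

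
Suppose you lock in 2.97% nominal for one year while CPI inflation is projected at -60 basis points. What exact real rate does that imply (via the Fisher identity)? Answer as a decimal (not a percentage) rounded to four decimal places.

By the Fisher identity, 1 + r = (1 + i)/(1 + π).
1 + r = 1.02970 / 0.99400 = 1.035915
r = 1.035915 − 1 = 3.5915%, i.e. 0.0359.

0.0359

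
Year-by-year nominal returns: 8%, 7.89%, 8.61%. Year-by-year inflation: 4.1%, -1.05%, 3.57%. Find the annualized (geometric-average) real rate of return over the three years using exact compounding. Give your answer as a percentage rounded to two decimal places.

5.86%

Compound the nominal returns: 1.0800 × 1.0789 × 1.0861 = 1.26553675.
Compound inflation: 1.0410 × 0.9895 × 1.0357 = 1.06684298.
Deflate: 1.26553675 / 1.06684298 = 1.18624463.
Annualized real rate = 1.18624463^(1/3) − 1 = 5.8583% → 5.86%.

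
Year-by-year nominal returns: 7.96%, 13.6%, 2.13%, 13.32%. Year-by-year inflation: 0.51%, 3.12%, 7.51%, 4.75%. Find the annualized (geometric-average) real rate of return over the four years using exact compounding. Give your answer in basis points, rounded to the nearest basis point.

501 basis points

Nominal growth factor = 1.0796 × 1.1360 × 1.0213 × 1.1332 = 1.41938792
Price-level growth factor = 1.0051 × 1.0312 × 1.0751 × 1.0475 = 1.16722632
Real growth factor = 1.41938792 / 1.16722632 = 1.21603489
Annualized real rate = 1.21603489^(1/4) − 1 = 5.0114% → 501 basis points.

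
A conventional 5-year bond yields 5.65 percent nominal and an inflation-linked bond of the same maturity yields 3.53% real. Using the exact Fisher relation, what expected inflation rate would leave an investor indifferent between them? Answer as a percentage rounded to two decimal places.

(1 + π) = (1 + i)/(1 + r) = 1.05650 / 1.03530 = 1.020477
Break-even inflation = 1.020477 − 1 → 2.05%.

2.05%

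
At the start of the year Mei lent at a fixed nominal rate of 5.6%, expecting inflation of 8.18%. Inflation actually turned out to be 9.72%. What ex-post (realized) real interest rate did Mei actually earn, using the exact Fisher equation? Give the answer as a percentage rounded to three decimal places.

Ex-post: (1 + 0.0560)/(1 + 0.0972) − 1 = -3.7550%
So the realized real rate is -3.755%.

-3.755%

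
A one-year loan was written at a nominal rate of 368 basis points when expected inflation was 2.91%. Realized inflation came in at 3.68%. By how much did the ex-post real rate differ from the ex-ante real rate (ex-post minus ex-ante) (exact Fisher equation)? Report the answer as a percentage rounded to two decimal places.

Ex-ante: (1 + 0.0368)/(1 + 0.0291) − 1 = 0.7482%
Ex-post: (1 + 0.0368)/(1 + 0.0368) − 1 = 0.0000%
Difference (ex-post − ex-ante) = -0.7482% → -0.75%.

-0.75%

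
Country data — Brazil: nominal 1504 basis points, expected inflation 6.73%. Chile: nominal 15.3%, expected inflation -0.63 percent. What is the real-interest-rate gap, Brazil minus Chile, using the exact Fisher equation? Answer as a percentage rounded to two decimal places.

Brazil: (1 + 0.1504)/(1 + 0.0673) − 1 = 7.78600%
Chile: (1 + 0.1530)/(1 − 0.0063) − 1 = 16.03100%
Differential = 7.78600% − 16.03100% = -8.24499% → -8.24%.

-8.24%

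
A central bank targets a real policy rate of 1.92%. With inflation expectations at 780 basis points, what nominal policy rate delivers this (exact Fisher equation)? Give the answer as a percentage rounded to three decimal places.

9.870%

(1 + i) = (1 + r)(1 + π) = 1.01920 × 1.07800 = 1.0986976
i = 1.0986976 − 1, so the required nominal rate is 9.870%.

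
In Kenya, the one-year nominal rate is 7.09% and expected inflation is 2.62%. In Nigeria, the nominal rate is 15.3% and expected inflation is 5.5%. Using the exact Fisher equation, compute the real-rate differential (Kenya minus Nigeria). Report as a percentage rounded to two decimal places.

Kenya: (1 + 0.0709)/(1 + 0.0262) − 1 = 4.3559%
Nigeria: (1 + 0.1530)/(1 + 0.0550) − 1 = 9.2891%
Differential = 4.3559% − 9.2891% = -4.9332% → -4.93%.

-4.93%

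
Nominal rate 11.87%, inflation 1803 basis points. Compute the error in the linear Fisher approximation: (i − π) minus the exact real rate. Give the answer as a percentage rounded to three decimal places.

-0.941%

Approximate: r ≈ 11.870% − 18.030% = -6.1600%
Exact: (1 + 0.1187)/(1 + 0.1803) − 1 = -5.2190%
Error = -6.1600% − (-5.2190%) = -0.9410% → -0.941%.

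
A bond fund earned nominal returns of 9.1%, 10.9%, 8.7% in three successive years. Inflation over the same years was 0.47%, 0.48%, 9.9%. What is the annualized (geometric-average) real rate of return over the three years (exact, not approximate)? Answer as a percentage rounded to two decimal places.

5.83%

Compound the nominal returns: 1.0910 × 1.1090 × 1.0870 = 1.31518195.
Compound inflation: 1.0047 × 1.0048 × 1.0990 = 1.10946529.
Deflate: 1.31518195 / 1.10946529 = 1.18541964.
Annualized real rate = 1.18541964^(1/3) − 1 = 5.8337% → 5.83%.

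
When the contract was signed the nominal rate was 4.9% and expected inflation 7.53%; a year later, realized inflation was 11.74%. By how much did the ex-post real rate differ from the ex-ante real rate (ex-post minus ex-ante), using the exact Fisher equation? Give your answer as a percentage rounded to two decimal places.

-3.68%

Ex-ante: (1 + 0.0490)/(1 + 0.0753) − 1 = -2.4458%
Ex-post: (1 + 0.0490)/(1 + 0.1174) − 1 = -6.1214%
Difference (ex-post − ex-ante) = -3.6755% → -3.68%.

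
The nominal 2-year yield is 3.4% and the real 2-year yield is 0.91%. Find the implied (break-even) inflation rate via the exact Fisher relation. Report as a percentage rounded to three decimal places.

2.468%

(1 + π) = (1 + i)/(1 + r) = 1.03400 / 1.00910 = 1.0246755
Break-even inflation = 1.0246755 − 1 → 2.468%.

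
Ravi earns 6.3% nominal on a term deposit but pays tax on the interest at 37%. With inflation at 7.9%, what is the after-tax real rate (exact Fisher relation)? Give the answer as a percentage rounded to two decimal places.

-3.64%

After-tax nominal return = 6.3% × (1 − 0.37) = 3.9690%.
1 + r = 1.03969 / 1.07900 = 0.963568
After-tax real rate = 0.963568 − 1 → -3.64%.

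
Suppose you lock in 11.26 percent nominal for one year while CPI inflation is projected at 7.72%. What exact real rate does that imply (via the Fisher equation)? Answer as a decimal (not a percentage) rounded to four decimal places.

By the Fisher equation, 1 + r = (1 + i)/(1 + π).
1 + r = 1.11260 / 1.07720 = 1.032863
r = 1.032863 − 1 = 3.2863%, i.e. 0.0329.

0.0329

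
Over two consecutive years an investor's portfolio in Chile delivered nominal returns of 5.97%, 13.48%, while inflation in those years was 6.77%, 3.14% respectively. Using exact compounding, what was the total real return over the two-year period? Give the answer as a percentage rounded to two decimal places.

9.20%

Compound the nominal returns: 1.0597 × 1.1348 = 1.202548.
Compound inflation: 1.0677 × 1.0314 = 1.101226.
Deflate: 1.202548 / 1.101226 = 1.092008.
Total real return = 1.092008 − 1 → 9.20%.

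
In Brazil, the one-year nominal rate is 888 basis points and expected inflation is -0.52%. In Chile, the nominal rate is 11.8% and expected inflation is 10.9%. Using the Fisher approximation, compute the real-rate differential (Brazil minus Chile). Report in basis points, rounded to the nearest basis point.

Brazil: 8.88% − (-0.52%) = 9.400%
Chile: 11.8% − 10.9% = 0.900%
Differential = 8.500% → 850 basis points.

850 basis points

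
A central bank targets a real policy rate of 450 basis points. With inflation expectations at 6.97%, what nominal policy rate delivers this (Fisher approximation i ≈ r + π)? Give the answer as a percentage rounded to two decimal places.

i ≈ r + π = 4.5% + 6.97% = 11.47%.

11.47%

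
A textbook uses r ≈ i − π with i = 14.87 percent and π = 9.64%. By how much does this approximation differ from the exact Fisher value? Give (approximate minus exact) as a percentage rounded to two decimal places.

0.46%

Approximate: r ≈ 14.870% − 9.640% = 5.2300%
Exact: (1 + 0.1487)/(1 + 0.0964) − 1 = 4.7702%
Error = 5.2300% − 4.7702% = 0.4598% → 0.46%.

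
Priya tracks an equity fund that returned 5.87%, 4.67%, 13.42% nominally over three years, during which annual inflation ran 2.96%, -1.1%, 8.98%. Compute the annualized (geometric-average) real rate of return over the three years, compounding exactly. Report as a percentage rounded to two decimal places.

Compound the nominal returns: 1.0587 × 1.0467 × 1.1342 = 1.25685385.
Compound inflation: 1.0296 × 0.9890 × 1.0898 = 1.10971544.
Deflate: 1.25685385 / 1.10971544 = 1.13259112.
Annualized real rate = 1.13259112^(1/3) − 1 = 4.2376% → 4.24%.

4.24%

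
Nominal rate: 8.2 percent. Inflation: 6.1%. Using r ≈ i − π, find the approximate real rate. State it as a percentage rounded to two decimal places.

r ≈ i − π = 8.2% − 6.1% = 2.10%.

2.10%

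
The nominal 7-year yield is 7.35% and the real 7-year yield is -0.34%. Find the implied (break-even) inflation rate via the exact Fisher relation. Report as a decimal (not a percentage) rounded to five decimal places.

0.07716

(1 + π) = (1 + i)/(1 + r) = 1.07350 / 0.99660 = 1.077162
Break-even inflation = 1.077162 − 1 → 0.07716.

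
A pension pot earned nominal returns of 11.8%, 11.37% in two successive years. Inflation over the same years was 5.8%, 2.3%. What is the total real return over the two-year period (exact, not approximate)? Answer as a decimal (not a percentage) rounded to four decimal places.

Nominal growth factor = 1.1180 × 1.1137 = 1.245117
Price-level growth factor = 1.0580 × 1.0230 = 1.082334
Real growth factor = 1.245117 / 1.082334 = 1.150400
Total real return = 1.150400 − 1 → 0.1504.

0.1504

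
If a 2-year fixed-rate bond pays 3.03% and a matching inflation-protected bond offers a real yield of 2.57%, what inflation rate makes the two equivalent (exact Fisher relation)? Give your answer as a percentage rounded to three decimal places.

0.448%

(1 + π) = (1 + i)/(1 + r) = 1.03030 / 1.02570 = 1.0044847
Break-even inflation = 1.0044847 − 1 → 0.448%.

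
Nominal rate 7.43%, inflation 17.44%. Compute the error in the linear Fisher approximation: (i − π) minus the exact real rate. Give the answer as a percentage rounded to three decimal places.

Approximate: r ≈ 7.430% − 17.440% = -10.0100%
Exact: (1 + 0.0743)/(1 + 0.1744) − 1 = -8.523501%
Error = -10.0100% − (-8.523501%) = -1.486499% → -1.486%.

-1.486%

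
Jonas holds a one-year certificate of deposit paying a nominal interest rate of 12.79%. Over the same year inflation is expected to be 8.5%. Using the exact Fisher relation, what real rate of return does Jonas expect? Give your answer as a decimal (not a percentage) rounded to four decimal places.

By the Fisher relation, 1 + r = (1 + i)/(1 + π).
1 + r = 1.12790 / 1.08500 = 1.039539
r = 1.039539 − 1 = 3.9539%, i.e. 0.0395.

0.0395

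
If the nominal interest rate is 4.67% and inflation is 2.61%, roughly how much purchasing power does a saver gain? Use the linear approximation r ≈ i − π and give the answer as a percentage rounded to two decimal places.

r ≈ i − π = 4.67% − 2.61% = 2.06%.

2.06%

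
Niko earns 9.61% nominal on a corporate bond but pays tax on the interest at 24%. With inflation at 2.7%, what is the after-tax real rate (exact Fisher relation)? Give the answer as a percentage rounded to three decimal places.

After-tax nominal return = 9.61% × (1 − 0.24) = 7.3036%.
1 + r = 1.073036 / 1.02700 = 1.044826
After-tax real rate = 1.044826 − 1 → 4.483%.

4.483%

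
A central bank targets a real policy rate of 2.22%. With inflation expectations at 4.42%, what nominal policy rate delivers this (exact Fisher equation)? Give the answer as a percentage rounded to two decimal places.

6.74%

(1 + i) = (1 + r)(1 + π) = 1.02220 × 1.04420 = 1.06738124
i = 1.06738124 − 1, so the required nominal rate is 6.74%.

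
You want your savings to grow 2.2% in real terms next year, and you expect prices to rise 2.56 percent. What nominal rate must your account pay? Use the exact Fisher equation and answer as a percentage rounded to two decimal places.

(1 + i) = (1 + r)(1 + π) = 1.02200 × 1.02560 = 1.0481632
i = 1.0481632 − 1, so the required nominal rate is 4.82%.

4.82%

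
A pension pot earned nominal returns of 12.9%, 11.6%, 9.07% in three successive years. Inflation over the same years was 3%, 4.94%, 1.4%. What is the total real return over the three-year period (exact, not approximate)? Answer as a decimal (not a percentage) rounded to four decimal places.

Nominal growth factor = 1.1290 × 1.1160 × 1.0907 = 1.374243
Price-level growth factor = 1.0300 × 1.0494 × 1.0140 = 1.096014
Real growth factor = 1.374243 / 1.096014 = 1.253855
Total real return = 1.253855 − 1 → 0.2539.

0.2539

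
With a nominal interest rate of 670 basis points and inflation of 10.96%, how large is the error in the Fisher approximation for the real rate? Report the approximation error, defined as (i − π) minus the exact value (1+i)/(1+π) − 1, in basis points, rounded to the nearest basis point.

Approximate: r ≈ 6.700% − 10.960% = -4.2600%
Exact: (1 + 0.0670)/(1 + 0.1096) − 1 = -3.8392%
Error = -4.2600% − (-3.8392%) = -0.4208% → -42 basis points.

-42 basis points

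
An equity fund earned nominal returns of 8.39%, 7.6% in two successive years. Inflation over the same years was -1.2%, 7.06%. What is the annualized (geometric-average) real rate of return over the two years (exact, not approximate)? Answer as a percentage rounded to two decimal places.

5.00%

Compound the nominal returns: 1.0839 × 1.0760 = 1.16627640.
Compound inflation: 0.9880 × 1.0706 = 1.05775280.
Deflate: 1.16627640 / 1.05775280 = 1.10259826.
Annualized real rate = 1.10259826^(1/2) − 1 = 5.0047% → 5.00%.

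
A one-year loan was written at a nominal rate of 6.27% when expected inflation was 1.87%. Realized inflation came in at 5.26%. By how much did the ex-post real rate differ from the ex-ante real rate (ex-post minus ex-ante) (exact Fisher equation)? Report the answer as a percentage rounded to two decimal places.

Ex-ante: (1 + 0.0627)/(1 + 0.0187) − 1 = 4.3192%
Ex-post: (1 + 0.0627)/(1 + 0.0526) − 1 = 0.9595%
Difference (ex-post − ex-ante) = -3.3597% → -3.36%.

-3.36%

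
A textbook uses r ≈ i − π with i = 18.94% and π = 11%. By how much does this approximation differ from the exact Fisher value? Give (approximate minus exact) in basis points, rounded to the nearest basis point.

Approximate: r ≈ 18.940% − 11.000% = 7.9400%
Exact: (1 + 0.1894)/(1 + 0.1100) − 1 = 7.1532%
Error = 7.9400% − 7.1532% = 0.7868% → 79 basis points.

79 basis points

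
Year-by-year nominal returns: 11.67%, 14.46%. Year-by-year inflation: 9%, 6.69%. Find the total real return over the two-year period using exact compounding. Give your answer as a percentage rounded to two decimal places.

9.91%

Compound the nominal returns: 1.1167 × 1.1446 = 1.278175.
Compound inflation: 1.0900 × 1.0669 = 1.162921.
Deflate: 1.278175 / 1.162921 = 1.099107.
Total real return = 1.099107 − 1 → 9.91%.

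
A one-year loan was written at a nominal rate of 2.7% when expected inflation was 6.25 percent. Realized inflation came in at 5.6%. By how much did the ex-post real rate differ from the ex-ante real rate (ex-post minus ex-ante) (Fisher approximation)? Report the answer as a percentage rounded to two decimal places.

Ex-ante: 2.7% − 6.25% = -3.550%
Ex-post: 2.7% − 5.6% = -2.900%
Difference (ex-post − ex-ante) = 0.6500% → 0.65%.

0.65%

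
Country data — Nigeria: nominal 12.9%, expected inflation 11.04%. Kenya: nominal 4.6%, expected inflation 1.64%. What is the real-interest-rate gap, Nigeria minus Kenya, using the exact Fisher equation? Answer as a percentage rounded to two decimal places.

Nigeria: (1 + 0.1290)/(1 + 0.1104) − 1 = 1.6751%
Kenya: (1 + 0.0460)/(1 + 0.0164) − 1 = 2.9122%
Differential = 1.6751% − 2.9122% = -1.2372% → -1.24%.

-1.24%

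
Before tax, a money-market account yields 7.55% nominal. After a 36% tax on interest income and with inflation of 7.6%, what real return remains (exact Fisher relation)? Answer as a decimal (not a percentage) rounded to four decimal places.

After-tax nominal return = 7.55% × (1 − 0.36) = 4.8320%.
1 + r = 1.04832 / 1.07600 = 0.974275
After-tax real rate = 0.974275 − 1 → -0.0257.

-0.0257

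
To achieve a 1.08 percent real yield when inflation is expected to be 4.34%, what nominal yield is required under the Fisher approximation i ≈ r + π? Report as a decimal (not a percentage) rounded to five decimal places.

i ≈ r + π = 1.08% + 4.34% = 0.05420.

0.05420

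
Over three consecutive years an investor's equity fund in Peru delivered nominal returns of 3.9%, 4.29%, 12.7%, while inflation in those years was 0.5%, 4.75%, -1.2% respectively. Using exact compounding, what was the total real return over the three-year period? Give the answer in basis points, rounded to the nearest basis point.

1741 basis points

Compound the nominal returns: 1.0390 × 1.0429 × 1.1270 = 1.221187.
Compound inflation: 1.0050 × 1.0475 × 0.9880 = 1.040105.
Deflate: 1.221187 / 1.040105 = 1.174100.
Total real return = 1.174100 − 1 → 1741 basis points.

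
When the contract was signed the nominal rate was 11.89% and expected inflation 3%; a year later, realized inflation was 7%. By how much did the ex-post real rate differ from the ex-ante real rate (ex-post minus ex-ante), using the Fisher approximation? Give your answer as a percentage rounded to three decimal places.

-4.000%

Ex-ante: 11.89% − 3% = 8.890%
Ex-post: 11.89% − 7% = 4.890%
Difference (ex-post − ex-ante) = -4.0000% → -4.000%.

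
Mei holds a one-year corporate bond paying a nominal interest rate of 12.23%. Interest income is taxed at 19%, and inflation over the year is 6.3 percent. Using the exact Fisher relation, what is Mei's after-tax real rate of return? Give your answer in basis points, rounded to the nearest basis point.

After-tax nominal return = 12.23% × (1 − 0.19) = 9.9063%.
1 + r = 1.099063 / 1.06300 = 1.033926
After-tax real rate = 1.033926 − 1 → 339 basis points.

339 basis points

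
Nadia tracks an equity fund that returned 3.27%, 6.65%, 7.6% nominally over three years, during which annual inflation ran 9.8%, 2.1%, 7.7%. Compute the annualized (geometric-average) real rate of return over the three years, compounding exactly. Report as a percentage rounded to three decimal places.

Compound the nominal returns: 1.0327 × 1.0665 × 1.0760 = 1.1850790158.
Compound inflation: 1.0980 × 1.0210 × 1.0770 = 1.2073794660.
Deflate: 1.1850790158 / 1.2073794660 = 0.9815298746.
Annualized real rate = 0.9815298746^(1/3) − 1 = -0.619501% → -0.620%.

-0.620%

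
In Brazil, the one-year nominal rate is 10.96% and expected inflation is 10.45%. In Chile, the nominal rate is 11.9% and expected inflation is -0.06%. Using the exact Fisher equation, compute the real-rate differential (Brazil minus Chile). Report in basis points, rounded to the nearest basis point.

Brazil: (1 + 0.1096)/(1 + 0.1045) − 1 = 0.4617%
Chile: (1 + 0.1190)/(1 − 0.0006) − 1 = 11.9672%
Differential = 0.4617% − 11.9672% = -11.5054% → -1151 basis points.

-1151 basis points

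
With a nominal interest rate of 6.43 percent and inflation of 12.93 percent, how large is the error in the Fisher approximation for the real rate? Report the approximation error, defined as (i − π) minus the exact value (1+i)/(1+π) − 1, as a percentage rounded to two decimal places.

-0.74%

Approximate: r ≈ 6.430% − 12.930% = -6.5000%
Exact: (1 + 0.0643)/(1 + 0.1293) − 1 = -5.7558%
Error = -6.5000% − (-5.7558%) = -0.7442% → -0.74%.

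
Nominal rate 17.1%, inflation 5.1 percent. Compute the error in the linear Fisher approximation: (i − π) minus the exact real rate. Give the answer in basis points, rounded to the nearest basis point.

Approximate: r ≈ 17.100% − 5.100% = 12.0000%
Exact: (1 + 0.1710)/(1 + 0.0510) − 1 = 11.4177%
Error = 12.0000% − 11.4177% = 0.5823% → 58 basis points.

58 basis points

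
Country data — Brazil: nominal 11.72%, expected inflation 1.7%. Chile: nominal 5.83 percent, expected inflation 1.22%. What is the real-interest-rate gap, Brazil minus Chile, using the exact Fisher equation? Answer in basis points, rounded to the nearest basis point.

Brazil: (1 + 0.1172)/(1 + 0.0170) − 1 = 9.8525%
Chile: (1 + 0.0583)/(1 + 0.0122) − 1 = 4.5544%
Differential = 9.8525% − 4.5544% = 5.2981% → 530 basis points.

530 basis points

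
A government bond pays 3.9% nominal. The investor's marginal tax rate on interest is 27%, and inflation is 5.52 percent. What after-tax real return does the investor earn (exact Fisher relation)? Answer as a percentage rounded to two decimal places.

After-tax nominal return = 3.9% × (1 − 0.27) = 2.8470%.
1 + r = 1.02847 / 1.05520 = 0.974668
After-tax real rate = 0.974668 − 1 → -2.53%.

-2.53%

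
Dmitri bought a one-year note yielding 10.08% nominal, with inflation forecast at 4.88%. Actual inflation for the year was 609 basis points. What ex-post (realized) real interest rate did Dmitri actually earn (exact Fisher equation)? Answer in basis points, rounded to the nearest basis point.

Ex-post: (1 + 0.1008)/(1 + 0.0609) − 1 = 3.7610%
So the realized real rate is 376 basis points.

376 basis points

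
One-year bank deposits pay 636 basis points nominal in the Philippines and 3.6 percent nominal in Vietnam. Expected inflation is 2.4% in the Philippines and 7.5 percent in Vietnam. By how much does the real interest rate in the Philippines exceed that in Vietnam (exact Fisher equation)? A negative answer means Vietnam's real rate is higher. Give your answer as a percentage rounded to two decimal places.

The Philippines: (1 + 0.0636)/(1 + 0.0240) − 1 = 3.8672%
Vietnam: (1 + 0.0360)/(1 + 0.0750) − 1 = -3.6279%
Differential = 3.8672% − (-3.6279%) = 7.4951% → 7.50%.

7.50%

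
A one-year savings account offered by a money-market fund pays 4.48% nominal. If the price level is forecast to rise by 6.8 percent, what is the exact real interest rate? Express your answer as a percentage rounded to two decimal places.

-2.17%

By the Fisher equation, 1 + r = (1 + i)/(1 + π).
1 + r = 1.04480 / 1.06800 = 0.978277
r = 0.978277 − 1 = -2.1723%, i.e. -2.17%.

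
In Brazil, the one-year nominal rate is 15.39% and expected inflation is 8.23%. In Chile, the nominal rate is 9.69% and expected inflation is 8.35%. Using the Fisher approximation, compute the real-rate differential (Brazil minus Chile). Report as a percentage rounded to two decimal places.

5.82%

Brazil: 15.39% − 8.23% = 7.160%
Chile: 9.69% − 8.35% = 1.340%
Differential = 5.820% → 5.82%.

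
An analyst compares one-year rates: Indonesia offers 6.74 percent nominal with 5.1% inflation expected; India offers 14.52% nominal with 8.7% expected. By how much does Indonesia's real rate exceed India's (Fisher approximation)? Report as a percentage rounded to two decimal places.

Indonesia: 6.74% − 5.1% = 1.640%
India: 14.52% − 8.7% = 5.820%
Differential = -4.180% → -4.18%.

-4.18%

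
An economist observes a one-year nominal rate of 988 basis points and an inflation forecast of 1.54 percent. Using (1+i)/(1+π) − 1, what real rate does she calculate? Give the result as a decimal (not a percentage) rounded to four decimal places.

By the Fisher identity, 1 + r = (1 + i)/(1 + π).
1 + r = 1.09880 / 1.01540 = 1.082135
r = 1.082135 − 1 = 8.2135%, i.e. 0.0821.

0.0821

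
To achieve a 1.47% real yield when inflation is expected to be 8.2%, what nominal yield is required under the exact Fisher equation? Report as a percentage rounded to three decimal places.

(1 + i) = (1 + r)(1 + π) = 1.01470 × 1.08200 = 1.0979054
i = 1.0979054 − 1, so the required nominal rate is 9.791%.

9.791%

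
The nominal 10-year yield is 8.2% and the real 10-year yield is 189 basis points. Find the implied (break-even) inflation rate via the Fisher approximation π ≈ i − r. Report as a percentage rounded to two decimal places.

π ≈ i − r = 8.2% − 1.89% → 6.31%.

6.31%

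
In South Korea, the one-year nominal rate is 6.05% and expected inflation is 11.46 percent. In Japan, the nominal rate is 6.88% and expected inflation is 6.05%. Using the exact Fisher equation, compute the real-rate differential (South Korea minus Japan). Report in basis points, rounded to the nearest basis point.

-564 basis points

South Korea: (1 + 0.0605)/(1 + 0.1146) − 1 = -4.8538%
Japan: (1 + 0.0688)/(1 + 0.0605) − 1 = 0.7826%
Differential = -4.8538% − 0.7826% = -5.6364% → -564 basis points.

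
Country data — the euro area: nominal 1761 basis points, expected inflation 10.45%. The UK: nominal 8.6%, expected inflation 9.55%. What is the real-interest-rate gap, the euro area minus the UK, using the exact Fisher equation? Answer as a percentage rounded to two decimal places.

The euro area: (1 + 0.1761)/(1 + 0.1045) − 1 = 6.4826%
The UK: (1 + 0.0860)/(1 + 0.0955) − 1 = -0.8672%
Differential = 6.4826% − (-0.8672%) = 7.3498% → 7.35%.

7.35%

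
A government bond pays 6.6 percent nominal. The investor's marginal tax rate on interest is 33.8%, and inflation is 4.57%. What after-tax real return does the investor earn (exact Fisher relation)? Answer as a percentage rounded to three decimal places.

After-tax nominal return = 6.6% × (1 − 0.338) = 4.3692%.
1 + r = 1.043692 / 1.04570 = 0.998080
After-tax real rate = 0.998080 − 1 → -0.192%.

-0.192%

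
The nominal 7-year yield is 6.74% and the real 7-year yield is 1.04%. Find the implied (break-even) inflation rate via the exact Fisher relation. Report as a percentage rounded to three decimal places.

(1 + π) = (1 + i)/(1 + r) = 1.06740 / 1.01040 = 1.056413
Break-even inflation = 1.056413 − 1 → 5.641%.

5.641%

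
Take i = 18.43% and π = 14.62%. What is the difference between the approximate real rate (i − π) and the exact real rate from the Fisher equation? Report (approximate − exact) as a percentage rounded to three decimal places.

Approximate: r ≈ 18.430% − 14.620% = 3.8100%
Exact: (1 + 0.1843)/(1 + 0.1462) − 1 = 3.3240%
Error = 3.8100% − 3.3240% = 0.4860% → 0.486%.

0.486%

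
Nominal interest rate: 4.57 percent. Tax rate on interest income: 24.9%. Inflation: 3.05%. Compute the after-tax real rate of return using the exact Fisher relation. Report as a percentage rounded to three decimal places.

After-tax nominal return = 4.57% × (1 − 0.249) = 3.43207%.
1 + r = 1.0343207 / 1.03050 = 1.003708
After-tax real rate = 1.003708 − 1 → 0.371%.

0.371%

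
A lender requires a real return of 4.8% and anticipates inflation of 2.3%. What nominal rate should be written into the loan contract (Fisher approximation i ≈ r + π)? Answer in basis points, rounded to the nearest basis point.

710 basis points

i ≈ r + π = 4.8% + 2.3% = 710 basis points.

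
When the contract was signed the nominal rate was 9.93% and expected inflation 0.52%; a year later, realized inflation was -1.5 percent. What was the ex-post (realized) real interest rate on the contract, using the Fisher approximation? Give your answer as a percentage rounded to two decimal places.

Ex-post: 9.93% − (-1.5%) = 11.430%
So the realized real rate is 11.43%.

11.43%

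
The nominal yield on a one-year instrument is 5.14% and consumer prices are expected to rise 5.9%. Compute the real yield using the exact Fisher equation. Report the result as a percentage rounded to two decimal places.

By the Fisher relation, 1 + r = (1 + i)/(1 + π).
1 + r = 1.05140 / 1.05900 = 0.992823
r = 0.992823 − 1 = -0.7177%, i.e. -0.72%.

-0.72%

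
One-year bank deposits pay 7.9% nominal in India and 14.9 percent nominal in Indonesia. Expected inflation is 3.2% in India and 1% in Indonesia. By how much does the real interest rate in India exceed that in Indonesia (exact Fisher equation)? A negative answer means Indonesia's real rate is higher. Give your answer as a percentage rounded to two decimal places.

India: (1 + 0.0790)/(1 + 0.0320) − 1 = 4.5543%
Indonesia: (1 + 0.1490)/(1 + 0.0100) − 1 = 13.7624%
Differential = 4.5543% − 13.7624% = -9.2081% → -9.21%.

-9.21%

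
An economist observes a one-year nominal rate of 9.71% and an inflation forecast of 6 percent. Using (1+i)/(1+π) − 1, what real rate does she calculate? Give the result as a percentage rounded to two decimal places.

By the Fisher relation, 1 + r = (1 + i)/(1 + π).
1 + r = 1.09710 / 1.06000 = 1.035000
r = 1.035000 − 1 = 3.5000%, i.e. 3.50%.

3.50%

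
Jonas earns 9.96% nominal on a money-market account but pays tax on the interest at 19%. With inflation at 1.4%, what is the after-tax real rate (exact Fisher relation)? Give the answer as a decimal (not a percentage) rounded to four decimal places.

0.0658

After-tax nominal return = 9.96% × (1 − 0.19) = 8.0676%.
1 + r = 1.080676 / 1.01400 = 1.065755
After-tax real rate = 1.065755 − 1 → 0.0658.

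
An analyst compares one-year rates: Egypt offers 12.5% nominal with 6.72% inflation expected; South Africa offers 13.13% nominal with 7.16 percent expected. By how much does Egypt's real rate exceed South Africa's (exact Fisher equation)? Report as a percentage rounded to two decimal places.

-0.16%

Egypt: (1 + 0.1250)/(1 + 0.0672) − 1 = 5.4160%
South Africa: (1 + 0.1313)/(1 + 0.0716) − 1 = 5.5711%
Differential = 5.4160% − 5.5711% = -0.1551% → -0.16%.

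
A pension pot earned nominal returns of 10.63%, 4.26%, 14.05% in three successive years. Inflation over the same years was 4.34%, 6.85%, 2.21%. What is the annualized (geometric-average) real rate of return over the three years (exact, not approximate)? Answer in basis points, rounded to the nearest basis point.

Compound the nominal returns: 1.1063 × 1.0426 × 1.1405 = 1.31548507.
Compound inflation: 1.0434 × 1.0685 × 1.0221 = 1.13951159.
Deflate: 1.31548507 / 1.13951159 = 1.15442886.
Annualized real rate = 1.15442886^(1/3) − 1 = 4.9033% → 490 basis points.

490 basis points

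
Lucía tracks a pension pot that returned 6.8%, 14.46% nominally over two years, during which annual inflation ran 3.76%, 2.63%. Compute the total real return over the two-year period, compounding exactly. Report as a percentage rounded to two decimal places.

Compound the nominal returns: 1.0680 × 1.1446 = 1.222433.
Compound inflation: 1.0376 × 1.0263 = 1.064889.
Deflate: 1.222433 / 1.064889 = 1.147944.
Total real return = 1.147944 − 1 → 14.79%.

14.79%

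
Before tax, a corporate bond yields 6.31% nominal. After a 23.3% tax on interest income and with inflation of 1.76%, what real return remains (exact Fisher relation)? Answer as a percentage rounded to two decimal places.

3.03%

After-tax nominal return = 6.31% × (1 − 0.233) = 4.83977%.
1 + r = 1.0483977 / 1.01760 = 1.030265
After-tax real rate = 1.030265 − 1 → 3.03%.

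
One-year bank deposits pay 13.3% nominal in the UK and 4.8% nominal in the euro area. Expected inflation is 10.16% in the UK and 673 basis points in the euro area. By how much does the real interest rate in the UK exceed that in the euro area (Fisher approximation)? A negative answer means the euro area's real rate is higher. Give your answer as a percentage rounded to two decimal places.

The UK: 13.3% − 10.16% = 3.140%
The euro area: 4.8% − 6.73% = -1.930%
Differential = 5.070% → 5.07%.

5.07%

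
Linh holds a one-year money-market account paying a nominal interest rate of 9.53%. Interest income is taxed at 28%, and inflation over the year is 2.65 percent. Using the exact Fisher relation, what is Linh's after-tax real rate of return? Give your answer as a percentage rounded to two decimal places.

4.10%

After-tax nominal return = 9.53% × (1 − 0.28) = 6.8616%.
1 + r = 1.068616 / 1.02650 = 1.041029
After-tax real rate = 1.041029 − 1 → 4.10%.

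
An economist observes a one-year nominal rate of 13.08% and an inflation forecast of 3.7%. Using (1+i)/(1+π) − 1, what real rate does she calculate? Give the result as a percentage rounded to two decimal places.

By the Fisher identity, 1 + r = (1 + i)/(1 + π).
1 + r = 1.13080 / 1.03700 = 1.090453
r = 1.090453 − 1 = 9.0453%, i.e. 9.05%.

9.05%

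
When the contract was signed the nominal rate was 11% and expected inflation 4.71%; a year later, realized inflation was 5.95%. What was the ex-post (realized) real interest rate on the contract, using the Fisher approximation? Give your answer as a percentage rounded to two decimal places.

Ex-post: 11% − 5.95% = 5.050%
So the realized real rate is 5.05%.

5.05%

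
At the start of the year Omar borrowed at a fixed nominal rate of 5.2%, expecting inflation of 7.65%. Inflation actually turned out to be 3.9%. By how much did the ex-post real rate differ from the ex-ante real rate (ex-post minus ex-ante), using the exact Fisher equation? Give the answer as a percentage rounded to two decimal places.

Ex-ante: (1 + 0.0520)/(1 + 0.0765) − 1 = -2.2759%
Ex-post: (1 + 0.0520)/(1 + 0.0390) − 1 = 1.2512%
Difference (ex-post − ex-ante) = 3.5271% → 3.53%.

3.53%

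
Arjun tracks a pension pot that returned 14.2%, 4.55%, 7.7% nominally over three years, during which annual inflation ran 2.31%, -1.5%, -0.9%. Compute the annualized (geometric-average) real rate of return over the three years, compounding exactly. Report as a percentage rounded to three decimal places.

Nominal growth factor = 1.1420 × 1.0455 × 1.0770 = 1.28589600
Price-level growth factor = 1.0231 × 0.9850 × 0.9910 = 0.99868372
Real growth factor = 1.28589600 / 0.99868372 = 1.28759083
Annualized real rate = 1.28759083^(1/3) − 1 = 8.7909% → 8.791%.

8.791%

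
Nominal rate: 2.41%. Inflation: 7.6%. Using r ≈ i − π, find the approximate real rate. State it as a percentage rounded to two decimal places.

-5.19%

r ≈ i − π = 2.41% − 7.6% = -5.19%.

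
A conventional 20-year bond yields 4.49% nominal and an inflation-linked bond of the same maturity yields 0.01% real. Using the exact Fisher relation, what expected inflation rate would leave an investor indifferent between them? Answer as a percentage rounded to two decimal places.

(1 + π) = (1 + i)/(1 + r) = 1.04490 / 1.00010 = 1.044796
Break-even inflation = 1.044796 − 1 → 4.48%.

4.48%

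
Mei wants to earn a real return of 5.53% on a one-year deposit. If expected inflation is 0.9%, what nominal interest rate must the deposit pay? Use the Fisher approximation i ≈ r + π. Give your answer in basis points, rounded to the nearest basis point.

643 basis points

i ≈ r + π = 5.53% + 0.9% = 643 basis points.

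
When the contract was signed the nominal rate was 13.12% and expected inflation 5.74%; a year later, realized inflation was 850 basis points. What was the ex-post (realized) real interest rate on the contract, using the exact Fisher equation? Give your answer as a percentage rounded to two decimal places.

Ex-post: (1 + 0.1312)/(1 + 0.0850) − 1 = 4.2581%
So the realized real rate is 4.26%.

4.26%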